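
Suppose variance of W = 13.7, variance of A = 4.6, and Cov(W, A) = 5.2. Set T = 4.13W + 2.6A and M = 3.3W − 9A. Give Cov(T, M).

Cov(T, M) = -69.5907

By bilinearity, Cov(T, M) = ac·variance of W + bd·variance of A + (ad+bc)·Cov(W, A), with a=4.13, b=2.6, c=3.3, d=-9.
ac·variance of W = 4.13·3.3·13.7 = 186.7173
bd·variance of A = 2.6·(-9)·4.6 = -107.64
(ad+bc)·Cov(W, A) = (-28.59)·5.2 = -148.668
Cov(T, M) = 186.7173 + (-107.64) + (-148.668) = -69.5907.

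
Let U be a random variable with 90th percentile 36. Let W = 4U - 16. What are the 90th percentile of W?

Since a = 4 > 0 the transformation is increasing, so the 90th percentile of W = a·(P_{90} of U) + b = 4·36 + (-16) = 128.

90th percentile of W = 128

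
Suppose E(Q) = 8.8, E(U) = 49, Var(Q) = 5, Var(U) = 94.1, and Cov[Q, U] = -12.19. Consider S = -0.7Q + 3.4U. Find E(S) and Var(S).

E(S) = 160.44, Var(S) = 1148.2704

E(S) = (-0.7)·E(Q) + 3.4·E(U) = (-0.7)·8.8 + 3.4·49 = 160.44.
Var(S) = a²·Var(Q) + b²·Var(U) + 2ab·Cov[Q, U] with a = -0.7, b = 3.4.
= (-0.7)²·5 + 3.4²·94.1 + 2·(-0.7)·3.4·(-12.19)
= 2.45 + 1087.796 + 58.0244 = 1148.2704.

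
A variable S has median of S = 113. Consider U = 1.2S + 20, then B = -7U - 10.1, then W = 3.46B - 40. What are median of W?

median of U = 1.2·113 + 20 = 155.6.
median of B = (-7)·155.6 + (-10.1) = -1099.3.
median of W = 3.46·(-1099.3) + (-40) = -3843.578.

median of W = -3843.578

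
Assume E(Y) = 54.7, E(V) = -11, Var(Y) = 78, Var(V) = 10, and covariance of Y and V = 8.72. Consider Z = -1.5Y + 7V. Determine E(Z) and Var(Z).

E(Z) = -159.05, Var(Z) = 482.38

E(Z) = (-1.5)·E(Y) + 7·E(V) = (-1.5)·54.7 + 7·(-11) = -159.05.
Var(Z) = a²·Var(Y) + b²·Var(V) + 2ab·covariance of Y and V with a = -1.5, b = 7.
= (-1.5)²·78 + 7²·10 + 2·(-1.5)·7·8.72
= 175.5 + 490 + (-183.12) = 482.38.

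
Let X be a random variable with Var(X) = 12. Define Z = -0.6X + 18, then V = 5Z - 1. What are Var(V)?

Var(Z) = (-0.6)²·12 = 4.32.
Var(V) = 5²·4.32 = 108.

Var(V) = 108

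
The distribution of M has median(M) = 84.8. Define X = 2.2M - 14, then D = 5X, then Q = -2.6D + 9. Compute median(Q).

median(Q) = -2234.28

median(X) = 2.2·84.8 + (-14) = 172.56.
median(D) = 5·172.56 = 862.8.
median(Q) = (-2.6)·862.8 + 9 = -2234.28.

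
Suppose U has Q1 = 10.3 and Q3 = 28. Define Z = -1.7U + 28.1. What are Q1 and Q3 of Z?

a = -1.7 < 0 reverses order: Q1(Z) comes from Q3(U), Q3(Z) from Q1(U).
Q1(Z) = (-1.7)·28 + 28.1 = -19.5; Q3(Z) = (-1.7)·10.3 + 28.1 = 10.59.

Q1(Z) = -19.5, Q3(Z) = 10.59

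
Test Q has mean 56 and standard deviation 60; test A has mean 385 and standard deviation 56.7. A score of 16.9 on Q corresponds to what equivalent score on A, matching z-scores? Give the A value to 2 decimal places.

z = (16.9 − 56)/60 ≈ -0.6517.
A = 385 + z·56.7 = 385 + (16.9 − 56)·56.7/60 ≈ 348.05.

A = 348.05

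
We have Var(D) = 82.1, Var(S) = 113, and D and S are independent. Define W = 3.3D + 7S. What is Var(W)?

Var(W) = 6431.069

Var(W) = a²·Var(D) + b²·Var(S) + 2ab·Cov(D, S) with a = 3.3, b = 7.
Independence gives Cov(D, S) = 0.
= 3.3²·82.1 + 7²·113 + 2·3.3·7·0
= 894.069 + 5537 + 0 = 6431.069.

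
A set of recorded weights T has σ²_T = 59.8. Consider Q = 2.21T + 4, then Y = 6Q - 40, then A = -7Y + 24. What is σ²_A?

σ²_Q = 2.21²·59.8 = 292.06918.
σ²_Y = 6²·292.06918 = 10514.49048.
σ²_A = (-7)²·10514.49048 = 515210.03352.

σ²_A = 515210.03352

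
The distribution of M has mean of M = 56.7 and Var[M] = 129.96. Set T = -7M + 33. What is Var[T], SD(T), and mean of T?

T = -7M + 33 is linear with a = -7, b = 33.
Var[T] = a²·Var[M] = (-7)²·129.96 = 6368.04 (the additive constant 33 does not affect variance).
SD(M) = √129.96 = 11.4.
SD(T) = |a|·SD(M) = |-7|·11.4 = 79.8.
mean of T = a·mean of M + b = (-7)·56.7 + 33 = -363.9.

Var[T] = 6368.04, SD(T) = 79.8, mean of T = -363.9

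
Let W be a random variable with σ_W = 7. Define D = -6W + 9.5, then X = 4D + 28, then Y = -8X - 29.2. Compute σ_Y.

σ_Y = 1344

σ_D = |-6|·7 = 42.
σ_X = |4|·42 = 168.
σ_Y = |-8|·168 = 1344.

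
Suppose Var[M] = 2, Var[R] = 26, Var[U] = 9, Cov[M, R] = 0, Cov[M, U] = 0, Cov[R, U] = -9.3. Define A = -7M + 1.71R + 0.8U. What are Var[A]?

Var[A] = a²·Var[M] + b²·Var[R] + c²·Var[U] + 2ab·Cov[M, R] + 2ac·Cov[M, U] + 2bc·Cov[R, U], with a = -7, b = 1.71, c = 0.8.
= 98 + 76.0266 + 5.76 + 0 + 0 + (-25.4448)
= 154.3418.

Var[A] = 154.3418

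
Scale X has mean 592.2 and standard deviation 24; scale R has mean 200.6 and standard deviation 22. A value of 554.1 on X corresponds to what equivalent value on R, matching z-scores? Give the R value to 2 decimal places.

z = (554.1 − 592.2)/24 = -1.5875.
R = 200.6 + z·22 = 200.6 + (554.1 − 592.2)·22/24 ≈ 165.68.

R = 165.68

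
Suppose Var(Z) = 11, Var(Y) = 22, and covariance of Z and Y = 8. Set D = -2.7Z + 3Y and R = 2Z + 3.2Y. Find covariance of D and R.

By bilinearity, covariance of D and R = ac·Var(Z) + bd·Var(Y) + (ad+bc)·covariance of Z and Y, with a=-2.7, b=3, c=2, d=3.2.
ac·Var(Z) = (-2.7)·2·11 = -59.4
bd·Var(Y) = 3·3.2·22 = 211.2
(ad+bc)·covariance of Z and Y = (-2.64)·8 = -21.12
covariance of D and R = -59.4 + 211.2 + (-21.12) = 130.68.

covariance of D and R = 130.68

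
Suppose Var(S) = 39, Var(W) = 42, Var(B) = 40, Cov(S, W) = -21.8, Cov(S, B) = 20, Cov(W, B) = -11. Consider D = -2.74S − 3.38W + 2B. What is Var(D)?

Var(D) = a²·Var(S) + b²·Var(W) + c²·Var(B) + 2ab·Cov(S, W) + 2ac·Cov(S, B) + 2bc·Cov(W, B), with a = -2.74, b = -3.38, c = 2.
= 292.7964 + 479.8248 + 160 + (-403.78832) + (-219.2) + 148.72
= 458.35288.

Var(D) = 458.35288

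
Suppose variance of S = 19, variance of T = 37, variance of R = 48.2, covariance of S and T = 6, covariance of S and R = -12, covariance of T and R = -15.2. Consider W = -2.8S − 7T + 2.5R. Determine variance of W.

variance of W = a²·variance of S + b²·variance of T + c²·variance of R + 2ab·covariance of S and T + 2ac·covariance of S and R + 2bc·covariance of T and R, with a = -2.8, b = -7, c = 2.5.
= 148.96 + 1813 + 301.25 + 235.2 + 168 + 532
= 3198.41.

variance of W = 3198.41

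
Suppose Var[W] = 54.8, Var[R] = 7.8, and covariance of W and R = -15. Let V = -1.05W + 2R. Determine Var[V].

Var[V] = a²·Var[W] + b²·Var[R] + 2ab·covariance of W and R with a = -1.05, b = 2.
= (-1.05)²·54.8 + 2²·7.8 + 2·(-1.05)·2·(-15)
= 60.417 + 31.2 + 63 = 154.617.

Var[V] = 154.617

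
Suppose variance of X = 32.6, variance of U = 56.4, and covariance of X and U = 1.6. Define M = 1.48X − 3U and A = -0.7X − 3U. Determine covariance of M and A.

covariance of M and A = 470.0824

By bilinearity, covariance of M and A = ac·variance of X + bd·variance of U + (ad+bc)·covariance of X and U, with a=1.48, b=-3, c=-0.7, d=-3.
ac·variance of X = 1.48·(-0.7)·32.6 = -33.7736
bd·variance of U = (-3)·(-3)·56.4 = 507.6
(ad+bc)·covariance of X and U = (-2.34)·1.6 = -3.744
covariance of M and A = -33.7736 + 507.6 + (-3.744) = 470.0824.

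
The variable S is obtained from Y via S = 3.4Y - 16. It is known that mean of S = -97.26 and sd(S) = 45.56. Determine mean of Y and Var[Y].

From S = 3.4Y - 16: mean of S = a·mean of Y + b, so mean of Y = (mean of S − b)/a = (-97.26 − (-16))/3.4 = -23.9.
Var[S] = 45.56² = 2075.7136.
Var[S] = a²·Var[Y], so Var[Y] = 2075.7136/3.4² = 179.56.

mean of Y = -23.9, Var[Y] = 179.56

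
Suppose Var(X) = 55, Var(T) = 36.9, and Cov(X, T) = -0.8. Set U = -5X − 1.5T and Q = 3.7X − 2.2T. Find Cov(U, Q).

Cov(U, Q) = -900.09

By bilinearity, Cov(U, Q) = ac·Var(X) + bd·Var(T) + (ad+bc)·Cov(X, T), with a=-5, b=-1.5, c=3.7, d=-2.2.
ac·Var(X) = (-5)·3.7·55 = -1017.5
bd·Var(T) = (-1.5)·(-2.2)·36.9 = 121.77
(ad+bc)·Cov(X, T) = (5.45)·(-0.8) = -4.36
Cov(U, Q) = -1017.5 + 121.77 + (-4.36) = -900.09.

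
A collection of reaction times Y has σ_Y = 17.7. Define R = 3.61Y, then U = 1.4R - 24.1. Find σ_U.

σ_U = 89.4558

σ_R = |3.61|·17.7 = 63.897.
σ_U = |1.4|·63.897 = 89.4558.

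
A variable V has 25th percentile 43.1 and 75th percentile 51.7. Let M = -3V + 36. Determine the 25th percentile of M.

Since a = -3 < 0 the transformation is decreasing, reversing order: the 25th percentile of M corresponds to the 75th percentile of V.
So P_{25}(M) = a·P_{75}(V) + b = (-3)·51.7 + 36 = -119.1.

25th percentile of M = -119.1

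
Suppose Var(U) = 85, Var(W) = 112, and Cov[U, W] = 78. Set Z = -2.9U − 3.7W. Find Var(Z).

Var(Z) = 3922.01

Var(Z) = a²·Var(U) + b²·Var(W) + 2ab·Cov[U, W] with a = -2.9, b = -3.7.
= (-2.9)²·85 + (-3.7)²·112 + 2·(-2.9)·(-3.7)·78
= 714.85 + 1533.28 + 1673.88 = 3922.01.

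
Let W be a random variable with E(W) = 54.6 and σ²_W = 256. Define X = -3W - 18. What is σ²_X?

X = -3W - 18 is linear with a = -3, b = -18.
σ²_X = a²·σ²_W = (-3)²·256 = 2304 (the additive constant -18 does not affect variance).

σ²_X = 2304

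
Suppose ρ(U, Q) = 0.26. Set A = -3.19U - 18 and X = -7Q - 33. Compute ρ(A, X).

Linear rescalings preserve correlation up to sign; here the slopes -3.19 and -7 have the same sign, so ρ(A, X) = ρ(U, Q) = 0.26.

ρ(A, X) = 0.26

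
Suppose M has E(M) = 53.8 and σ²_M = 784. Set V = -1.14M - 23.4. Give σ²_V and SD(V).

σ²_V = 1018.8864, SD(V) = 31.92

V = -1.14M - 23.4 is linear with a = -1.14, b = -23.4.
σ²_V = a²·σ²_M = (-1.14)²·784 = 1018.8864 (the additive constant -23.4 does not affect variance).
SD(M) = √784 = 28.
SD(V) = |a|·SD(M) = |-1.14|·28 = 31.92.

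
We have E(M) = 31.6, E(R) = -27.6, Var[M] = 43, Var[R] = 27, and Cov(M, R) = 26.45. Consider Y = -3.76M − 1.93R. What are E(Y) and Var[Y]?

E(Y) = -65.548, Var[Y] = 1092.37382

E(Y) = (-3.76)·E(M) + (-1.93)·E(R) = (-3.76)·31.6 + (-1.93)·(-27.6) = -65.548.
Var[Y] = a²·Var[M] + b²·Var[R] + 2ab·Cov(M, R) with a = -3.76, b = -1.93.
= (-3.76)²·43 + (-1.93)²·27 + 2·(-3.76)·(-1.93)·26.45
= 607.9168 + 100.5723 + 383.88472 = 1092.37382.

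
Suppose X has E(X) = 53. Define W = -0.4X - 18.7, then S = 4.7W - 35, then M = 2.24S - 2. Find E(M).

E(M) = -500.4672

E(W) = (-0.4)·53 + (-18.7) = -39.9.
E(S) = 4.7·(-39.9) + (-35) = -222.53.
E(M) = 2.24·(-222.53) + (-2) = -500.4672.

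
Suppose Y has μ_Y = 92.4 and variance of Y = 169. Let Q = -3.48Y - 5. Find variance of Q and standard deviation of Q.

Q = -3.48Y - 5 is linear with a = -3.48, b = -5.
variance of Q = a²·variance of Y = (-3.48)²·169 = 2046.6576 (the additive constant -5 does not affect variance).
standard deviation of Y = √169 = 13.
standard deviation of Q = |a|·standard deviation of Y = |-3.48|·13 = 45.24.

variance of Q = 2046.6576, standard deviation of Q = 45.24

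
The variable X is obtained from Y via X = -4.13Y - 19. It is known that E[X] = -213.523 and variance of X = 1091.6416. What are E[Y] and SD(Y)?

E[Y] = 47.1, SD(Y) = 8

From X = -4.13Y - 19: E[X] = a·E[Y] + b, so E[Y] = (E[X] − b)/a = (-213.523 − (-19))/(-4.13) = 47.1.
SD(X) = √1091.6416 = 33.04.
SD(X) = |a|·SD(Y), so SD(Y) = 33.04/|-4.13| = 8.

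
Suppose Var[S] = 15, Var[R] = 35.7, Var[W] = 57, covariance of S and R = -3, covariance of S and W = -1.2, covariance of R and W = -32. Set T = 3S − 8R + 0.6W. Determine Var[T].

Var[T] = a²·Var[S] + b²·Var[R] + c²·Var[W] + 2ab·covariance of S and R + 2ac·covariance of S and W + 2bc·covariance of R and W, with a = 3, b = -8, c = 0.6.
= 135 + 2284.8 + 20.52 + 144 + (-4.32) + 307.2
= 2887.2.

Var[T] = 2887.2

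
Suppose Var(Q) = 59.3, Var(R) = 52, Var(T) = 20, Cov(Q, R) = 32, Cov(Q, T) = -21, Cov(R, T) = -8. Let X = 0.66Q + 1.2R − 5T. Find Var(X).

Var(X) = a²·Var(Q) + b²·Var(R) + c²·Var(T) + 2ab·Cov(Q, R) + 2ac·Cov(Q, T) + 2bc·Cov(R, T), with a = 0.66, b = 1.2, c = -5.
= 25.83108 + 74.88 + 500 + 50.688 + 138.6 + 96
= 885.99908.

Var(X) = 885.99908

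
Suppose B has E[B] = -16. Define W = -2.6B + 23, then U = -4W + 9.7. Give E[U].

E[U] = -248.7

E[W] = (-2.6)·(-16) + 23 = 64.6.
E[U] = (-4)·64.6 + 9.7 = -248.7.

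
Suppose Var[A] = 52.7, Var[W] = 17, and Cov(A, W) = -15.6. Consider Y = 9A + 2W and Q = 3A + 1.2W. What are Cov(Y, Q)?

Cov(Y, Q) = 1201.62

By bilinearity, Cov(Y, Q) = ac·Var[A] + bd·Var[W] + (ad+bc)·Cov(A, W), with a=9, b=2, c=3, d=1.2.
ac·Var[A] = 9·3·52.7 = 1422.9
bd·Var[W] = 2·1.2·17 = 40.8
(ad+bc)·Cov(A, W) = (16.8)·(-15.6) = -262.08
Cov(Y, Q) = 1422.9 + 40.8 + (-262.08) = 1201.62.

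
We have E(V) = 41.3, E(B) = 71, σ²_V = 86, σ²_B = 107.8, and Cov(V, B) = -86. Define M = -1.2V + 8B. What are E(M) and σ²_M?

E(M) = (-1.2)·E(V) + 8·E(B) = (-1.2)·41.3 + 8·71 = 518.44.
σ²_M = a²·σ²_V + b²·σ²_B + 2ab·Cov(V, B) with a = -1.2, b = 8.
= (-1.2)²·86 + 8²·107.8 + 2·(-1.2)·8·(-86)
= 123.84 + 6899.2 + 1651.2 = 8674.24.

E(M) = 518.44, σ²_M = 8674.24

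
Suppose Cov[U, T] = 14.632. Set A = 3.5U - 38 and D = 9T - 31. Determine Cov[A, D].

Cov[A, D] = 460.908

Cov[A, D] = a·c·Cov[U, T] = 3.5·9·14.632 = 460.908. Additive constants drop out.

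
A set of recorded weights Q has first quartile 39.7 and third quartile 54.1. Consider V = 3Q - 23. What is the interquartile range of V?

IQR(V) = 43.2

IQR of Q = Q3 − Q1 = 54.1 − 39.7 = 14.4.
Under V = aQ + b, IQR(V) = |a|·IQR(Q) = |3|·14.4 = 43.2 (shifts cancel; spread scales by |a|).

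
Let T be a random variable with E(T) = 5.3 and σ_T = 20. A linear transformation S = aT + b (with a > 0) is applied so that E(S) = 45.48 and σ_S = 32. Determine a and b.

a = 1.6, b = 37

σ_S = a·σ_T (a > 0), so a = 32/20 = 1.6.
E(S) = a·E(T) + b, so b = 45.48 − 1.6·5.3 = 37.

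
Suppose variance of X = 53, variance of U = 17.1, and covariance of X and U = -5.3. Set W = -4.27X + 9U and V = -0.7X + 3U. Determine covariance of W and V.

covariance of W and V = 721.4

By bilinearity, covariance of W and V = ac·variance of X + bd·variance of U + (ad+bc)·covariance of X and U, with a=-4.27, b=9, c=-0.7, d=3.
ac·variance of X = (-4.27)·(-0.7)·53 = 158.417
bd·variance of U = 9·3·17.1 = 461.7
(ad+bc)·covariance of X and U = (-19.11)·(-5.3) = 101.283
covariance of W and V = 158.417 + 461.7 + 101.283 = 721.4.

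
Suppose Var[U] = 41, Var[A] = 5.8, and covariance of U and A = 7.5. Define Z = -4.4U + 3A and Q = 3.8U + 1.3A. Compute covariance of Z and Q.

covariance of Z and Q = -620.3

By bilinearity, covariance of Z and Q = ac·Var[U] + bd·Var[A] + (ad+bc)·covariance of U and A, with a=-4.4, b=3, c=3.8, d=1.3.
ac·Var[U] = (-4.4)·3.8·41 = -685.52
bd·Var[A] = 3·1.3·5.8 = 22.62
(ad+bc)·covariance of U and A = (5.68)·7.5 = 42.6
covariance of Z and Q = -685.52 + 22.62 + 42.6 = -620.3.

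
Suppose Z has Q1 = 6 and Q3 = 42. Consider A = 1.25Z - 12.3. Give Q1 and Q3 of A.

Q1(A) = -4.8, Q3(A) = 40.2

a = 1.25 > 0: Q1(A) = a·Q1(Z)+b = -4.8, Q3(A) = a·Q3(Z)+b = 40.2.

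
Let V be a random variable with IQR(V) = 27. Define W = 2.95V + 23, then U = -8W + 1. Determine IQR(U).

IQR(W) = |2.95|·27 = 79.65.
IQR(U) = |-8|·79.65 = 637.2.

IQR(U) = 637.2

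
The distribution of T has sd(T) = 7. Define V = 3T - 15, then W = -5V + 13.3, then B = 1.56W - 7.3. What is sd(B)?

sd(V) = |3|·7 = 21.
sd(W) = |-5|·21 = 105.
sd(B) = |1.56|·105 = 163.8.

sd(B) = 163.8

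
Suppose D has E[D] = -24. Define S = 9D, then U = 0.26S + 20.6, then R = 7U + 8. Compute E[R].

E[S] = 9·(-24) = -216.
E[U] = 0.26·(-216) + 20.6 = -35.56.
E[R] = 7·(-35.56) + 8 = -240.92.

E[R] = -240.92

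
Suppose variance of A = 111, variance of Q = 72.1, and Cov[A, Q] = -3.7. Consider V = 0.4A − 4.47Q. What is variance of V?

variance of V = a²·variance of A + b²·variance of Q + 2ab·Cov[A, Q] with a = 0.4, b = -4.47.
= 0.4²·111 + (-4.47)²·72.1 + 2·0.4·(-4.47)·(-3.7)
= 17.76 + 1440.62289 + 13.2312 = 1471.61409.

variance of V = 1471.61409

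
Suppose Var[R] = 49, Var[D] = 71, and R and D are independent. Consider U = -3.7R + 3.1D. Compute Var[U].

Var[U] = 1353.12

Var[U] = a²·Var[R] + b²·Var[D] + 2ab·covariance of R and D with a = -3.7, b = 3.1.
Independence gives covariance of R and D = 0.
= (-3.7)²·49 + 3.1²·71 + 2·(-3.7)·3.1·0
= 670.81 + 682.31 + 0 = 1353.12.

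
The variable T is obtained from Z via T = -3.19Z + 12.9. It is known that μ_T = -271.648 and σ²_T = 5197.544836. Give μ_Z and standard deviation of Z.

μ_Z = 89.2, standard deviation of Z = 22.6

From T = -3.19Z + 12.9: μ_T = a·μ_Z + b, so μ_Z = (μ_T − b)/a = (-271.648 − 12.9)/(-3.19) = 89.2.
standard deviation of T = √5197.544836 = 72.094.
standard deviation of T = |a|·standard deviation of Z, so standard deviation of Z = 72.094/|-3.19| = 22.6.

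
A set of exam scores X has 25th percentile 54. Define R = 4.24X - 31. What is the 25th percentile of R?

Since a = 4.24 > 0 the transformation is increasing, so the 25th percentile of R = a·(P_{25} of X) + b = 4.24·54 + (-31) = 197.96.

25th percentile of R = 197.96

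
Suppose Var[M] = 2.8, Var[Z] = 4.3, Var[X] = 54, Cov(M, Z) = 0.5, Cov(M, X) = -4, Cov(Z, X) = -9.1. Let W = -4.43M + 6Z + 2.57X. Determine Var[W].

Var[W] = 350.27112

Var[W] = a²·Var[M] + b²·Var[Z] + c²·Var[X] + 2ab·Cov(M, Z) + 2ac·Cov(M, X) + 2bc·Cov(Z, X), with a = -4.43, b = 6, c = 2.57.
= 54.94972 + 154.8 + 356.6646 + (-26.58) + 91.0808 + (-280.644)
= 350.27112.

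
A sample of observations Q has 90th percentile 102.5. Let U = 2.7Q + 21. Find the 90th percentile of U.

90th percentile of U = 297.75

Since a = 2.7 > 0 the transformation is increasing, so the 90th percentile of U = a·(P_{90} of Q) + b = 2.7·102.5 + 21 = 297.75.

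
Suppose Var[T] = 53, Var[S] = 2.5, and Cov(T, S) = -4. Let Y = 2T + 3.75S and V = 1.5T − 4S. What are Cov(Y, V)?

Cov(Y, V) = 131

By bilinearity, Cov(Y, V) = ac·Var[T] + bd·Var[S] + (ad+bc)·Cov(T, S), with a=2, b=3.75, c=1.5, d=-4.
ac·Var[T] = 2·1.5·53 = 159
bd·Var[S] = 3.75·(-4)·2.5 = -37.5
(ad+bc)·Cov(T, S) = (-2.375)·(-4) = 9.5
Cov(Y, V) = 159 + (-37.5) + 9.5 = 131.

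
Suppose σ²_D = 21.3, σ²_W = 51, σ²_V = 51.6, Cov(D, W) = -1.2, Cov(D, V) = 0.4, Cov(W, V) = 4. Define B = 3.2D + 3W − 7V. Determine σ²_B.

σ²_B = a²·σ²_D + b²·σ²_W + c²·σ²_V + 2ab·Cov(D, W) + 2ac·Cov(D, V) + 2bc·Cov(W, V), with a = 3.2, b = 3, c = -7.
= 218.112 + 459 + 2528.4 + (-23.04) + (-17.92) + (-168)
= 2996.552.

σ²_B = 2996.552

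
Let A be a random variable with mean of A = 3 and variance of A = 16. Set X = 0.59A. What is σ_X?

σ_X = 2.36

X = 0.59A is linear with a = 0.59, b = 0.
σ_A = √16 = 4.
σ_X = |a|·σ_A = |0.59|·4 = 2.36.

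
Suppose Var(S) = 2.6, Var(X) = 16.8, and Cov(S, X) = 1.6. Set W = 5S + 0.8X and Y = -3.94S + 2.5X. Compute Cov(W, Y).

Cov(W, Y) = -2.6632

By bilinearity, Cov(W, Y) = ac·Var(S) + bd·Var(X) + (ad+bc)·Cov(S, X), with a=5, b=0.8, c=-3.94, d=2.5.
ac·Var(S) = 5·(-3.94)·2.6 = -51.22
bd·Var(X) = 0.8·2.5·16.8 = 33.6
(ad+bc)·Cov(S, X) = (9.348)·1.6 = 14.9568
Cov(W, Y) = -51.22 + 33.6 + 14.9568 = -2.6632.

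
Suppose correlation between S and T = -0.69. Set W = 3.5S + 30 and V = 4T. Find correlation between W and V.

Linear rescalings preserve correlation up to sign; here the slopes 3.5 and 4 have the same sign, so correlation between W and V = correlation between S and T = -0.69.

correlation between W and V = -0.69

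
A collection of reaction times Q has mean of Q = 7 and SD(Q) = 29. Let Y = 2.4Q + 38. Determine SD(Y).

Y = 2.4Q + 38 is linear with a = 2.4, b = 38.
SD(Y) = |a|·SD(Q) = |2.4|·29 = 69.6.

SD(Y) = 69.6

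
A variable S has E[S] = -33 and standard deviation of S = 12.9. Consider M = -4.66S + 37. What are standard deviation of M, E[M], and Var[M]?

M = -4.66S + 37 is linear with a = -4.66, b = 37.
standard deviation of M = |a|·standard deviation of S = |-4.66|·12.9 = 60.114.
E[M] = a·E[S] + b = (-4.66)·(-33) + 37 = 190.78.
Var[S] = 12.9² = 166.41.
Var[M] = a²·Var[S] = (-4.66)²·166.41 = 3613.692996 (the additive constant 37 does not affect variance).

standard deviation of M = 60.114, E[M] = 190.78, Var[M] = 3613.692996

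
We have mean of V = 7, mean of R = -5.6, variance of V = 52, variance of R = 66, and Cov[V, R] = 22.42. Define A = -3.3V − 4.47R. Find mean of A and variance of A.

mean of A = (-3.3)·mean of V + (-4.47)·mean of R = (-3.3)·7 + (-4.47)·(-5.6) = 1.932.
variance of A = a²·variance of V + b²·variance of R + 2ab·Cov[V, R] with a = -3.3, b = -4.47.
= (-3.3)²·52 + (-4.47)²·66 + 2·(-3.3)·(-4.47)·22.42
= 566.28 + 1318.7394 + 661.43484 = 2546.45424.

mean of A = 1.932, variance of A = 2546.45424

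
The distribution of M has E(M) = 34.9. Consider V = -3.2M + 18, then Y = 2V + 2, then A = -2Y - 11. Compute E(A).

E(V) = (-3.2)·34.9 + 18 = -93.68.
E(Y) = 2·(-93.68) + 2 = -185.36.
E(A) = (-2)·(-185.36) + (-11) = 359.72.

E(A) = 359.72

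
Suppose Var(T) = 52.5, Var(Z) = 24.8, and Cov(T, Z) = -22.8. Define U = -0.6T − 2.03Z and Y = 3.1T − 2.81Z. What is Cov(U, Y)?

By bilinearity, Cov(U, Y) = ac·Var(T) + bd·Var(Z) + (ad+bc)·Cov(T, Z), with a=-0.6, b=-2.03, c=3.1, d=-2.81.
ac·Var(T) = (-0.6)·3.1·52.5 = -97.65
bd·Var(Z) = (-2.03)·(-2.81)·24.8 = 141.46664
(ad+bc)·Cov(T, Z) = (-4.607)·(-22.8) = 105.0396
Cov(U, Y) = -97.65 + 141.46664 + 105.0396 = 148.85624.

Cov(U, Y) = 148.85624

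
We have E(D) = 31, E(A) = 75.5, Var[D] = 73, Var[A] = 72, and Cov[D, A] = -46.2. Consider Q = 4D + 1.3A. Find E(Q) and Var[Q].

E(Q) = 4·E(D) + 1.3·E(A) = 4·31 + 1.3·75.5 = 222.15.
Var[Q] = a²·Var[D] + b²·Var[A] + 2ab·Cov[D, A] with a = 4, b = 1.3.
= 4²·73 + 1.3²·72 + 2·4·1.3·(-46.2)
= 1168 + 121.68 + (-480.48) = 809.2.

E(Q) = 222.15, Var[Q] = 809.2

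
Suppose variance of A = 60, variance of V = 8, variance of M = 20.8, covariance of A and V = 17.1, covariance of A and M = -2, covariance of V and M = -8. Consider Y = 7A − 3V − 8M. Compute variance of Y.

variance of Y = 3465

variance of Y = a²·variance of A + b²·variance of V + c²·variance of M + 2ab·covariance of A and V + 2ac·covariance of A and M + 2bc·covariance of V and M, with a = 7, b = -3, c = -8.
= 2940 + 72 + 1331.2 + (-718.2) + 224 + (-384)
= 3465.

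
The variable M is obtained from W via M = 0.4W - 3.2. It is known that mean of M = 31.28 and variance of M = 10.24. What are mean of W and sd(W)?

From M = 0.4W - 3.2: mean of M = a·mean of W + b, so mean of W = (mean of M − b)/a = (31.28 − (-3.2))/0.4 = 86.2.
sd(M) = √10.24 = 3.2.
sd(M) = |a|·sd(W), so sd(W) = 3.2/|0.4| = 8.

mean of W = 86.2, sd(W) = 8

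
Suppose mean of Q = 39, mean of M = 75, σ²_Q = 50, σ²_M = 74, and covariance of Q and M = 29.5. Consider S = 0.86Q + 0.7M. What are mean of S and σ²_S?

mean of S = 86.04, σ²_S = 108.758

mean of S = 0.86·mean of Q + 0.7·mean of M = 0.86·39 + 0.7·75 = 86.04.
σ²_S = a²·σ²_Q + b²·σ²_M + 2ab·covariance of Q and M with a = 0.86, b = 0.7.
= 0.86²·50 + 0.7²·74 + 2·0.86·0.7·29.5
= 36.98 + 36.26 + 35.518 = 108.758.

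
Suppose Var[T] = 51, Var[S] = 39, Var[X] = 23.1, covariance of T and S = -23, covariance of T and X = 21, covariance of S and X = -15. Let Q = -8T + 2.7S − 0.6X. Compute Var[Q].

Var[Q] = 4800.426

Var[Q] = a²·Var[T] + b²·Var[S] + c²·Var[X] + 2ab·covariance of T and S + 2ac·covariance of T and X + 2bc·covariance of S and X, with a = -8, b = 2.7, c = -0.6.
= 3264 + 284.31 + 8.316 + 993.6 + 201.6 + 48.6
= 4800.426.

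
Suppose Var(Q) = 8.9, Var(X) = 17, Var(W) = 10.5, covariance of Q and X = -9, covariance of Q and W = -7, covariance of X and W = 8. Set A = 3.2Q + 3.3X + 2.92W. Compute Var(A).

Var(A) = 199.0732

Var(A) = a²·Var(Q) + b²·Var(X) + c²·Var(W) + 2ab·covariance of Q and X + 2ac·covariance of Q and W + 2bc·covariance of X and W, with a = 3.2, b = 3.3, c = 2.92.
= 91.136 + 185.13 + 89.5272 + (-190.08) + (-130.816) + 154.176
= 199.0732.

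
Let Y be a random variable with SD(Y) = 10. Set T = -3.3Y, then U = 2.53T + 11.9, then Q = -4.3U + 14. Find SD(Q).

SD(Q) = 359.007

SD(T) = |-3.3|·10 = 33.
SD(U) = |2.53|·33 = 83.49.
SD(Q) = |-4.3|·83.49 = 359.007.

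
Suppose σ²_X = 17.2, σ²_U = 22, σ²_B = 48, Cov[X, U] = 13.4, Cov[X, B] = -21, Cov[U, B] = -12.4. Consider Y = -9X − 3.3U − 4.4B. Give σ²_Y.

σ²_Y = 1334.724

σ²_Y = a²·σ²_X + b²·σ²_U + c²·σ²_B + 2ab·Cov[X, U] + 2ac·Cov[X, B] + 2bc·Cov[U, B], with a = -9, b = -3.3, c = -4.4.
= 1393.2 + 239.58 + 929.28 + 795.96 + (-1663.2) + (-360.096)
= 1334.724.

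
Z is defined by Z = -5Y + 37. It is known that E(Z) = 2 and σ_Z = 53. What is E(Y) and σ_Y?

From Z = -5Y + 37: E(Z) = a·E(Y) + b, so E(Y) = (E(Z) − b)/a = (2 − 37)/(-5) = 7.
σ_Z = |a|·σ_Y, so σ_Y = 53/|-5| = 10.6.

E(Y) = 7, σ_Y = 10.6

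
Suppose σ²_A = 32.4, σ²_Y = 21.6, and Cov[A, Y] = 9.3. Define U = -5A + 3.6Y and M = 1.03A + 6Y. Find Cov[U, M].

Cov[U, M] = 55.1844

By bilinearity, Cov[U, M] = ac·σ²_A + bd·σ²_Y + (ad+bc)·Cov[A, Y], with a=-5, b=3.6, c=1.03, d=6.
ac·σ²_A = (-5)·1.03·32.4 = -166.86
bd·σ²_Y = 3.6·6·21.6 = 466.56
(ad+bc)·Cov[A, Y] = (-26.292)·9.3 = -244.5156
Cov[U, M] = -166.86 + 466.56 + (-244.5156) = 55.1844.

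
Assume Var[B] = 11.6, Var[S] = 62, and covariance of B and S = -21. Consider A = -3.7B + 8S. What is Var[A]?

Var[A] = 5370.004

Var[A] = a²·Var[B] + b²·Var[S] + 2ab·covariance of B and S with a = -3.7, b = 8.
= (-3.7)²·11.6 + 8²·62 + 2·(-3.7)·8·(-21)
= 158.804 + 3968 + 1243.2 = 5370.004.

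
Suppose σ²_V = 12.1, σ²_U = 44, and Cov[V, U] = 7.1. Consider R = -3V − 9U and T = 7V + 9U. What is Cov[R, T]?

Cov[R, T] = -4457.1

By bilinearity, Cov[R, T] = ac·σ²_V + bd·σ²_U + (ad+bc)·Cov[V, U], with a=-3, b=-9, c=7, d=9.
ac·σ²_V = (-3)·7·12.1 = -254.1
bd·σ²_U = (-9)·9·44 = -3564
(ad+bc)·Cov[V, U] = (-90)·7.1 = -639
Cov[R, T] = -254.1 + (-3564) + (-639) = -4457.1.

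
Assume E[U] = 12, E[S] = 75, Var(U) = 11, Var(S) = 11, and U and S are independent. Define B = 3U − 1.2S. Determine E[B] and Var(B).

E[B] = 3·E[U] + (-1.2)·E[S] = 3·12 + (-1.2)·75 = -54.
Var(B) = a²·Var(U) + b²·Var(S) + 2ab·Cov(U, S) with a = 3, b = -1.2.
Independence gives Cov(U, S) = 0.
= 3²·11 + (-1.2)²·11 + 2·3·(-1.2)·0
= 99 + 15.84 + 0 = 114.84.

E[B] = -54, Var(B) = 114.84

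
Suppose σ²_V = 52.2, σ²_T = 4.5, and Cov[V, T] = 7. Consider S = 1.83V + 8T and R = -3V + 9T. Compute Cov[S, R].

By bilinearity, Cov[S, R] = ac·σ²_V + bd·σ²_T + (ad+bc)·Cov[V, T], with a=1.83, b=8, c=-3, d=9.
ac·σ²_V = 1.83·(-3)·52.2 = -286.578
bd·σ²_T = 8·9·4.5 = 324
(ad+bc)·Cov[V, T] = (-7.53)·7 = -52.71
Cov[S, R] = -286.578 + 324 + (-52.71) = -15.288.

Cov[S, R] = -15.288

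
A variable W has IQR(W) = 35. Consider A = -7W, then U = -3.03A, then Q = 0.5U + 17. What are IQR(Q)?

IQR(Q) = 371.175

IQR(A) = |-7|·35 = 245.
IQR(U) = |-3.03|·245 = 742.35.
IQR(Q) = |0.5|·742.35 = 371.175.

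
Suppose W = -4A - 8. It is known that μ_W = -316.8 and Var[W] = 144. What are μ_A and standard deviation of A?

μ_A = 77.2, standard deviation of A = 3

From W = -4A - 8: μ_W = a·μ_A + b, so μ_A = (μ_W − b)/a = (-316.8 − (-8))/(-4) = 77.2.
standard deviation of W = √144 = 12.
standard deviation of W = |a|·standard deviation of A, so standard deviation of A = 12/|-4| = 3.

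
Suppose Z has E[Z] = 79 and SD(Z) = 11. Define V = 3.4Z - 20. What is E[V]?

V = 3.4Z - 20 is linear with a = 3.4, b = -20.
E[V] = a·E[Z] + b = 3.4·79 + (-20) = 248.6.

E[V] = 248.6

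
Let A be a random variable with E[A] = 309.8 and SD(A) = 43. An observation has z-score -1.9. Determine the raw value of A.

A = E[A] + z·SD(A) = 309.8 + (-1.9)·43 = 228.1.

A = 228.1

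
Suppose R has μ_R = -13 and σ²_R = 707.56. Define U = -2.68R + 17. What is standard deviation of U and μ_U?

U = -2.68R + 17 is linear with a = -2.68, b = 17.
standard deviation of R = √707.56 = 26.6.
standard deviation of U = |a|·standard deviation of R = |-2.68|·26.6 = 71.288.
μ_U = a·μ_R + b = (-2.68)·(-13) + 17 = 51.84.

standard deviation of U = 71.288, μ_U = 51.84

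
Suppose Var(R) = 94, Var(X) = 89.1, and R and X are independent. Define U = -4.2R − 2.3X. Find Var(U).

Var(U) = 2129.499

Var(U) = a²·Var(R) + b²·Var(X) + 2ab·Cov(R, X) with a = -4.2, b = -2.3.
Independence gives Cov(R, X) = 0.
= (-4.2)²·94 + (-2.3)²·89.1 + 2·(-4.2)·(-2.3)·0
= 1658.16 + 471.339 + 0 = 2129.499.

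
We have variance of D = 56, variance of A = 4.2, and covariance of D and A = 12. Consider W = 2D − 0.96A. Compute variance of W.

variance of W = 181.79072

variance of W = a²·variance of D + b²·variance of A + 2ab·covariance of D and A with a = 2, b = -0.96.
= 2²·56 + (-0.96)²·4.2 + 2·2·(-0.96)·12
= 224 + 3.87072 + (-46.08) = 181.79072.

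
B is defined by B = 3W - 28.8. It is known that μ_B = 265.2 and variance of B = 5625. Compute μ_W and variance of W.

From B = 3W - 28.8: μ_B = a·μ_W + b, so μ_W = (μ_B − b)/a = (265.2 − (-28.8))/3 = 98.
variance of B = a²·variance of W, so variance of W = 5625/3² = 625.

μ_W = 98, variance of W = 625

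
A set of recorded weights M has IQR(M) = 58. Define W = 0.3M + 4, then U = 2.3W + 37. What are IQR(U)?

IQR(W) = |0.3|·58 = 17.4.
IQR(U) = |2.3|·17.4 = 40.02.

IQR(U) = 40.02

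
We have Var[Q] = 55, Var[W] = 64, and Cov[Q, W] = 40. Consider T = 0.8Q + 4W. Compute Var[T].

Var[T] = a²·Var[Q] + b²·Var[W] + 2ab·Cov[Q, W] with a = 0.8, b = 4.
= 0.8²·55 + 4²·64 + 2·0.8·4·40
= 35.2 + 1024 + 256 = 1315.2.

Var[T] = 1315.2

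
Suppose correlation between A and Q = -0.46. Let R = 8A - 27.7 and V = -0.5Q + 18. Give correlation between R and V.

correlation between R and V = 0.46

Linear rescalings preserve |correlation|; the slopes 8 and -0.5 have opposite signs, so the correlation flips sign: correlation between R and V = −correlation between A and Q = 0.46.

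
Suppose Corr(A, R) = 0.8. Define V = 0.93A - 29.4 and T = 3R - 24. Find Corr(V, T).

Linear rescalings preserve correlation up to sign; here the slopes 0.93 and 3 have the same sign, so Corr(V, T) = Corr(A, R) = 0.8.

Corr(V, T) = 0.8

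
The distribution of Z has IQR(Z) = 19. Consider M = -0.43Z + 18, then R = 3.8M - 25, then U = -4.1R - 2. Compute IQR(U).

IQR(U) = 127.2886

IQR(M) = |-0.43|·19 = 8.17.
IQR(R) = |3.8|·8.17 = 31.046.
IQR(U) = |-4.1|·31.046 = 127.2886.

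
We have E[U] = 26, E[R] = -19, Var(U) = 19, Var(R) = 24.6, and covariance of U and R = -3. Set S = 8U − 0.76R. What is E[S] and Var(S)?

E[S] = 8·E[U] + (-0.76)·E[R] = 8·26 + (-0.76)·(-19) = 222.44.
Var(S) = a²·Var(U) + b²·Var(R) + 2ab·covariance of U and R with a = 8, b = -0.76.
= 8²·19 + (-0.76)²·24.6 + 2·8·(-0.76)·(-3)
= 1216 + 14.20896 + 36.48 = 1266.68896.

E[S] = 222.44, Var(S) = 1266.68896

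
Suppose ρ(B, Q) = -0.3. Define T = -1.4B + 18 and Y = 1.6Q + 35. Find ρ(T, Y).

ρ(T, Y) = 0.3

Linear rescalings preserve |correlation|; the slopes -1.4 and 1.6 have opposite signs, so the correlation flips sign: ρ(T, Y) = −ρ(B, Q) = 0.3.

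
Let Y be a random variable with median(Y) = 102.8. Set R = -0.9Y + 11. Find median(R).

median(R) = -81.52

A linear map preserves order up to sign, so median(R) = a·median(Y) + b = (-0.9)·102.8 + 11 = -81.52.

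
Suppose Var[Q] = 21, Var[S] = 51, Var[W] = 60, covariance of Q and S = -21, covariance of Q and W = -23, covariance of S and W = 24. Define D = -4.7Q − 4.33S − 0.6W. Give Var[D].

Var[D] = a²·Var[Q] + b²·Var[S] + c²·Var[W] + 2ab·covariance of Q and S + 2ac·covariance of Q and W + 2bc·covariance of S and W, with a = -4.7, b = -4.33, c = -0.6.
= 463.89 + 956.1939 + 21.6 + (-854.742) + (-129.72) + 124.704
= 581.9259.

Var[D] = 581.9259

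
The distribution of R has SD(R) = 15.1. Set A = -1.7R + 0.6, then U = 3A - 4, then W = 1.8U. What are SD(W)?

SD(A) = |-1.7|·15.1 = 25.67.
SD(U) = |3|·25.67 = 77.01.
SD(W) = |1.8|·77.01 = 138.618.

SD(W) = 138.618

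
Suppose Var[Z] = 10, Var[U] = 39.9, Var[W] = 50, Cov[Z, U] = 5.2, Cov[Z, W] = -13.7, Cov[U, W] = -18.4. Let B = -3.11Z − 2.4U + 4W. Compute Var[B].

Var[B] = a²·Var[Z] + b²·Var[U] + c²·Var[W] + 2ab·Cov[Z, U] + 2ac·Cov[Z, W] + 2bc·Cov[U, W], with a = -3.11, b = -2.4, c = 4.
= 96.721 + 229.824 + 800 + 77.6256 + 340.856 + 353.28
= 1898.3066.

Var[B] = 1898.3066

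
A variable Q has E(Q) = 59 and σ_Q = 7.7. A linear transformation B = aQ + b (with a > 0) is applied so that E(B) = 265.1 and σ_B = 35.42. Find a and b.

a = 4.6, b = -6.3

σ_B = a·σ_Q (a > 0), so a = 35.42/7.7 = 4.6.
E(B) = a·E(Q) + b, so b = 265.1 − 4.6·59 = -6.3.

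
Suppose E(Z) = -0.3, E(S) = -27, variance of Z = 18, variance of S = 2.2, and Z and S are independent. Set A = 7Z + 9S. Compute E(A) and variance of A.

E(A) = -245.1, variance of A = 1060.2

E(A) = 7·E(Z) + 9·E(S) = 7·(-0.3) + 9·(-27) = -245.1.
variance of A = a²·variance of Z + b²·variance of S + 2ab·covariance of Z and S with a = 7, b = 9.
Independence gives covariance of Z and S = 0.
= 7²·18 + 9²·2.2 + 2·7·9·0
= 882 + 178.2 + 0 = 1060.2.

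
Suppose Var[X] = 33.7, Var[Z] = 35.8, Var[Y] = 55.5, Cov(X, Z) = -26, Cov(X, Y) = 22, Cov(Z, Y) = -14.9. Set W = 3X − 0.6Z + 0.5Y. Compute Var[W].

Var[W] = 498.603

Var[W] = a²·Var[X] + b²·Var[Z] + c²·Var[Y] + 2ab·Cov(X, Z) + 2ac·Cov(X, Y) + 2bc·Cov(Z, Y), with a = 3, b = -0.6, c = 0.5.
= 303.3 + 12.888 + 13.875 + 93.6 + 66 + 8.94
= 498.603.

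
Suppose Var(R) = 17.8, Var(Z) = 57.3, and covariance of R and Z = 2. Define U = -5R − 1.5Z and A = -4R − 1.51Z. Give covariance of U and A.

By bilinearity, covariance of U and A = ac·Var(R) + bd·Var(Z) + (ad+bc)·covariance of R and Z, with a=-5, b=-1.5, c=-4, d=-1.51.
ac·Var(R) = (-5)·(-4)·17.8 = 356
bd·Var(Z) = (-1.5)·(-1.51)·57.3 = 129.7845
(ad+bc)·covariance of R and Z = (13.55)·2 = 27.1
covariance of U and A = 356 + 129.7845 + 27.1 = 512.8845.

covariance of U and A = 512.8845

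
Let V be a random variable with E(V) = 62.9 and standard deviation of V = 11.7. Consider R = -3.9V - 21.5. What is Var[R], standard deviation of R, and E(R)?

R = -3.9V - 21.5 is linear with a = -3.9, b = -21.5.
Var[V] = 11.7² = 136.89.
Var[R] = a²·Var[V] = (-3.9)²·136.89 = 2082.0969 (the additive constant -21.5 does not affect variance).
standard deviation of R = |a|·standard deviation of V = |-3.9|·11.7 = 45.63.
E(R) = a·E(V) + b = (-3.9)·62.9 + (-21.5) = -266.81.

Var[R] = 2082.0969, standard deviation of R = 45.63, E(R) = -266.81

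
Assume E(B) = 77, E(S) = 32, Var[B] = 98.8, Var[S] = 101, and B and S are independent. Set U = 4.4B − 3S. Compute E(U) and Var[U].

E(U) = 242.8, Var[U] = 2821.768

E(U) = 4.4·E(B) + (-3)·E(S) = 4.4·77 + (-3)·32 = 242.8.
Var[U] = a²·Var[B] + b²·Var[S] + 2ab·Cov[B, S] with a = 4.4, b = -3.
Independence gives Cov[B, S] = 0.
= 4.4²·98.8 + (-3)²·101 + 2·4.4·(-3)·0
= 1912.768 + 909 + 0 = 2821.768.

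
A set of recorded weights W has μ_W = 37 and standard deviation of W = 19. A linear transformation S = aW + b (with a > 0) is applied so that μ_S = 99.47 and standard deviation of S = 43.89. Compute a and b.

a = 2.31, b = 14

standard deviation of S = a·standard deviation of W (a > 0), so a = 43.89/19 = 2.31.
μ_S = a·μ_W + b, so b = 99.47 − 2.31·37 = 14.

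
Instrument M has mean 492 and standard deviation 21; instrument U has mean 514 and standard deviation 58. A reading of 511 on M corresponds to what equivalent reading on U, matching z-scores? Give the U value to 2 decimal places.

U = 566.48

z = (511 − 492)/21 ≈ 0.9048.
U = 514 + z·58 = 514 + (511 − 492)·58/21 ≈ 566.48.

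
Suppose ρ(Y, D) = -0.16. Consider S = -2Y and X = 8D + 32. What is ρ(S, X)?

Linear rescalings preserve |correlation|; the slopes -2 and 8 have opposite signs, so the correlation flips sign: ρ(S, X) = −ρ(Y, D) = 0.16.

ρ(S, X) = 0.16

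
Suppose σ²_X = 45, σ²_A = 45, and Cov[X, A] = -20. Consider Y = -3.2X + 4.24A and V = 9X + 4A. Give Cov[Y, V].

Cov[Y, V] = -1040

By bilinearity, Cov[Y, V] = ac·σ²_X + bd·σ²_A + (ad+bc)·Cov[X, A], with a=-3.2, b=4.24, c=9, d=4.
ac·σ²_X = (-3.2)·9·45 = -1296
bd·σ²_A = 4.24·4·45 = 763.2
(ad+bc)·Cov[X, A] = (25.36)·(-20) = -507.2
Cov[Y, V] = -1296 + 763.2 + (-507.2) = -1040.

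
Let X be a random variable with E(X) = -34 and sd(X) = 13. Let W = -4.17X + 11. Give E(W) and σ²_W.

E(W) = 152.78, σ²_W = 2938.7241

W = -4.17X + 11 is linear with a = -4.17, b = 11.
E(W) = a·E(X) + b = (-4.17)·(-34) + 11 = 152.78.
σ²_X = 13² = 169.
σ²_W = a²·σ²_X = (-4.17)²·169 = 2938.7241 (the additive constant 11 does not affect variance).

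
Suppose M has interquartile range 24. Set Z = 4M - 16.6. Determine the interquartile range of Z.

Under Z = aM + b, IQR(Z) = |a|·IQR(M) = |4|·24 = 96 (shifts cancel; spread scales by |a|).

IQR(Z) = 96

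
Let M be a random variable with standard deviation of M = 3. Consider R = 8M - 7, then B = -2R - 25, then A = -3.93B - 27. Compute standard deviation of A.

standard deviation of A = 188.64

standard deviation of R = |8|·3 = 24.
standard deviation of B = |-2|·24 = 48.
standard deviation of A = |-3.93|·48 = 188.64.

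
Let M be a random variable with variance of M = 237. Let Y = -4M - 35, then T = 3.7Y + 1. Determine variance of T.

variance of Y = (-4)²·237 = 3792.
variance of T = 3.7²·3792 = 51912.48.

variance of T = 51912.48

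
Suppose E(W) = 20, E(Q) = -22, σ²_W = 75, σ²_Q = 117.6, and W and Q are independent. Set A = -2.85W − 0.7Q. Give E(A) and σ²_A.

E(A) = (-2.85)·E(W) + (-0.7)·E(Q) = (-2.85)·20 + (-0.7)·(-22) = -41.6.
σ²_A = a²·σ²_W + b²·σ²_Q + 2ab·Cov[W, Q] with a = -2.85, b = -0.7.
Independence gives Cov[W, Q] = 0.
= (-2.85)²·75 + (-0.7)²·117.6 + 2·(-2.85)·(-0.7)·0
= 609.1875 + 57.624 + 0 = 666.8115.

E(A) = -41.6, σ²_A = 666.8115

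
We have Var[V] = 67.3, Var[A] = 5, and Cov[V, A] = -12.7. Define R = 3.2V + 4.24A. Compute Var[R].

Var[R] = 434.4128

Var[R] = a²·Var[V] + b²·Var[A] + 2ab·Cov[V, A] with a = 3.2, b = 4.24.
= 3.2²·67.3 + 4.24²·5 + 2·3.2·4.24·(-12.7)
= 689.152 + 89.888 + (-344.6272) = 434.4128.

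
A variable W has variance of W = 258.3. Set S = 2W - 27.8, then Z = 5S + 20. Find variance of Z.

variance of S = 2²·258.3 = 1033.2.
variance of Z = 5²·1033.2 = 25830.

variance of Z = 25830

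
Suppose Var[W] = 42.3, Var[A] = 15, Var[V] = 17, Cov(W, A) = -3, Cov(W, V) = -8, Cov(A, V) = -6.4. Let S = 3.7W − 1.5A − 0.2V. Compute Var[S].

Var[S] = a²·Var[W] + b²·Var[A] + c²·Var[V] + 2ab·Cov(W, A) + 2ac·Cov(W, V) + 2bc·Cov(A, V), with a = 3.7, b = -1.5, c = -0.2.
= 579.087 + 33.75 + 0.68 + 33.3 + 11.84 + (-3.84)
= 654.817.

Var[S] = 654.817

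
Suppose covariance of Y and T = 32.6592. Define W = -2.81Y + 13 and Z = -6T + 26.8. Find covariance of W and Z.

covariance of W and Z = a·c·covariance of Y and T = (-2.81)·(-6)·32.6592 = 550.634112. Additive constants drop out.

covariance of W and Z = 550.634112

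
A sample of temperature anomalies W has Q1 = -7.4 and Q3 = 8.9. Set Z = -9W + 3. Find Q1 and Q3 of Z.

Q1(Z) = -77.1, Q3(Z) = 69.6

a = -9 < 0 reverses order: Q1(Z) comes from Q3(W), Q3(Z) from Q1(W).
Q1(Z) = (-9)·8.9 + 3 = -77.1; Q3(Z) = (-9)·(-7.4) + 3 = 69.6.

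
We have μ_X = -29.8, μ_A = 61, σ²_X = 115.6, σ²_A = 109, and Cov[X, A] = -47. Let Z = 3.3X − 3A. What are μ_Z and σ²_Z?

μ_Z = 3.3·μ_X + (-3)·μ_A = 3.3·(-29.8) + (-3)·61 = -281.34.
σ²_Z = a²·σ²_X + b²·σ²_A + 2ab·Cov[X, A] with a = 3.3, b = -3.
= 3.3²·115.6 + (-3)²·109 + 2·3.3·(-3)·(-47)
= 1258.884 + 981 + 930.6 = 3170.484.

μ_Z = -281.34, σ²_Z = 3170.484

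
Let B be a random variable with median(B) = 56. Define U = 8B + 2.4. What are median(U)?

A linear map preserves order up to sign, so median(U) = a·median(B) + b = 8·56 + 2.4 = 450.4.

median(U) = 450.4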